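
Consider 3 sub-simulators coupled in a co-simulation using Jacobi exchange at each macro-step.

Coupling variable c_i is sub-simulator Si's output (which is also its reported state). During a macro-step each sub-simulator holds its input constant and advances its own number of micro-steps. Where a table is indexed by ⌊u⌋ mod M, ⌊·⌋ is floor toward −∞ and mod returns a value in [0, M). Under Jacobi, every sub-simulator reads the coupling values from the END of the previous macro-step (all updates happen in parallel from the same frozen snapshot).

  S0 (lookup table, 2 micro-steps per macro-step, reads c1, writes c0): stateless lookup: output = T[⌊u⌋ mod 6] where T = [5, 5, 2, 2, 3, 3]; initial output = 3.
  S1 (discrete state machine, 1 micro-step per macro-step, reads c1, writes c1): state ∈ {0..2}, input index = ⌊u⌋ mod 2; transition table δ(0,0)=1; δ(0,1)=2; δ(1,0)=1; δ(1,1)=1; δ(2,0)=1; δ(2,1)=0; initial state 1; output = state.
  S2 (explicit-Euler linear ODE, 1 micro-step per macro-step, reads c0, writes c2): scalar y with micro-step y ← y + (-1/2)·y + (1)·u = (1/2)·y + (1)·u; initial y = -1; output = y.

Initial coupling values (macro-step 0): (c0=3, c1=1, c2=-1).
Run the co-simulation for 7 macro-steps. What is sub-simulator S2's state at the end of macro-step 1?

macro 1: S0 reads c1=1 → after 2×micro: 5; S1 reads c1=1 → after 1×micro: 1; S2 reads c0=3 → after 1×micro: 5/2 ⇒ (c0=5, c1=1, c2=5/2)
macro 2: S0 reads c1=1 → after 2×micro: 5; S1 reads c1=1 → after 1×micro: 1; S2 reads c0=5 → after 1×micro: 25/4 ⇒ (c0=5, c1=1, c2=25/4)
macro 3: S0 reads c1=1 → after 2×micro: 5; S1 reads c1=1 → after 1×micro: 1; S2 reads c0=5 → after 1×micro: 65/8 ⇒ (c0=5, c1=1, c2=65/8)
macro 4: S0 reads c1=1 → after 2×micro: 5; S1 reads c1=1 → after 1×micro: 1; S2 reads c0=5 → after 1×micro: 145/16 ⇒ (c0=5, c1=1, c2=145/16)
macro 5: S0 reads c1=1 → after 2×micro: 5; S1 reads c1=1 → after 1×micro: 1; S2 reads c0=5 → after 1×micro: 305/32 ⇒ (c0=5, c1=1, c2=305/32)
macro 6: S0 reads c1=1 → after 2×micro: 5; S1 reads c1=1 → after 1×micro: 1; S2 reads c0=5 → after 1×micro: 625/64 ⇒ (c0=5, c1=1, c2=625/64)
macro 7: S0 reads c1=1 → after 2×micro: 5; S1 reads c1=1 → after 1×micro: 1; S2 reads c0=5 → after 1×micro: 1265/128 ⇒ (c0=5, c1=1, c2=1265/128)

S2 state at macro-step 1 = 5/2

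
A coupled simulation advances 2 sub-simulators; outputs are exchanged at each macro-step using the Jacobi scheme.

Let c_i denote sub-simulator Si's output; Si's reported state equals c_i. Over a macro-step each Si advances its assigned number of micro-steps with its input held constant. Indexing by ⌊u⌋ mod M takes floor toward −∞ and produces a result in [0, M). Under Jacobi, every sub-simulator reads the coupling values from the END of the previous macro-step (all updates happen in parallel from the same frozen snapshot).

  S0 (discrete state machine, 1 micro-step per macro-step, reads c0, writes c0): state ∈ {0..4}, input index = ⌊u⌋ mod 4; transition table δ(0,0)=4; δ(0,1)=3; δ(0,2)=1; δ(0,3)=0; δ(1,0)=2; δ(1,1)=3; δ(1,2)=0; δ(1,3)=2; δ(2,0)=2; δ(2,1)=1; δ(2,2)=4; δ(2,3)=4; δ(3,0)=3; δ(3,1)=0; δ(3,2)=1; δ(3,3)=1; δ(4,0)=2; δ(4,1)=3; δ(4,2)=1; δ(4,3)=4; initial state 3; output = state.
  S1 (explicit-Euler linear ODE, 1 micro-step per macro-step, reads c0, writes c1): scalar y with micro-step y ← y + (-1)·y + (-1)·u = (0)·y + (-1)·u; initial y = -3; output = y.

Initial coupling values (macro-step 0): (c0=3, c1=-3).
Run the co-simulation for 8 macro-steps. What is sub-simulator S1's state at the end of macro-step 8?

macro 1: S0 reads c0=3 → after 1×micro: 1; S1 reads c0=3 → after 1×micro: -3 ⇒ (c0=1, c1=-3)
macro 2: S0 reads c0=1 → after 1×micro: 3; S1 reads c0=1 → after 1×micro: -1 ⇒ (c0=3, c1=-1)
macro 3: S0 reads c0=3 → after 1×micro: 1; S1 reads c0=3 → after 1×micro: -3 ⇒ (c0=1, c1=-3)
macro 4: S0 reads c0=1 → after 1×micro: 3; S1 reads c0=1 → after 1×micro: -1 ⇒ (c0=3, c1=-1)
macro 5: S0 reads c0=3 → after 1×micro: 1; S1 reads c0=3 → after 1×micro: -3 ⇒ (c0=1, c1=-3)
macro 6: S0 reads c0=1 → after 1×micro: 3; S1 reads c0=1 → after 1×micro: -1 ⇒ (c0=3, c1=-1)
macro 7: S0 reads c0=3 → after 1×micro: 1; S1 reads c0=3 → after 1×micro: -3 ⇒ (c0=1, c1=-3)
macro 8: S0 reads c0=1 → after 1×micro: 3; S1 reads c0=1 → after 1×micro: -1 ⇒ (c0=3, c1=-1)

S1 state at macro-step 8 = -1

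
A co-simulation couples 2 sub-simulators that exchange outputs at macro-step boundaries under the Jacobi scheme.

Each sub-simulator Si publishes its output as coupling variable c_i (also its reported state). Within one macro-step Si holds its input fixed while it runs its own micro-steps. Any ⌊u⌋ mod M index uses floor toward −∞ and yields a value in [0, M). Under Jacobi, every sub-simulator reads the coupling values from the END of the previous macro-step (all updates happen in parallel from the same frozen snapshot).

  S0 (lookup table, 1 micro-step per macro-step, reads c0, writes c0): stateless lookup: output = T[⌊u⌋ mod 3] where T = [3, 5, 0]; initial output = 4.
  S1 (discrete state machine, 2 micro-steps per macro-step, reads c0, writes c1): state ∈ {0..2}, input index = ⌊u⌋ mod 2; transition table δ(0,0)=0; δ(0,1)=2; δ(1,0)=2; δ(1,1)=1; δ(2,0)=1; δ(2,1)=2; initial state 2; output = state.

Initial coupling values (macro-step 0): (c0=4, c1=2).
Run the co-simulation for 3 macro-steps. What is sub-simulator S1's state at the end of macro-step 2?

S1 state at macro-step 2 = 2

macro 1: S0 reads c0=4 → after 1×micro: 5; S1 reads c0=4 → after 2×micro: 2 ⇒ (c0=5, c1=2)
macro 2: S0 reads c0=5 → after 1×micro: 0; S1 reads c0=5 → after 2×micro: 2 ⇒ (c0=0, c1=2)
macro 3: S0 reads c0=0 → after 1×micro: 3; S1 reads c0=0 → after 2×micro: 2 ⇒ (c0=3, c1=2)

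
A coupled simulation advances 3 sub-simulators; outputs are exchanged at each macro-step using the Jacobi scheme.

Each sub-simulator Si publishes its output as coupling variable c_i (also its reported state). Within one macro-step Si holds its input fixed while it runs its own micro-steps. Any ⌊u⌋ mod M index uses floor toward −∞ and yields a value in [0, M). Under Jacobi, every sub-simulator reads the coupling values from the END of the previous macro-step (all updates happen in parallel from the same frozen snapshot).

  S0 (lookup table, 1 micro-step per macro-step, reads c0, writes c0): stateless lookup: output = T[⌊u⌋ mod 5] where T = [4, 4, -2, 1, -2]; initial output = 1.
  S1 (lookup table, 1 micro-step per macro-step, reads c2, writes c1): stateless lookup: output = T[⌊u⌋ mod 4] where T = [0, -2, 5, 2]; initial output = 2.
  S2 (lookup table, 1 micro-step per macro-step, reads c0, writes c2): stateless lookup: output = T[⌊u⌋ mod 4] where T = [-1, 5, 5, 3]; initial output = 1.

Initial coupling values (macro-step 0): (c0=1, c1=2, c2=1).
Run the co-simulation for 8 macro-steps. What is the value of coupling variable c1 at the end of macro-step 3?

c1 at macro-step 3 = 2

macro 1: S0 reads c0=1 → after 1×micro: 4; S1 reads c2=1 → after 1×micro: -2; S2 reads c0=1 → after 1×micro: 5 ⇒ (c0=4, c1=-2, c2=5)
macro 2: S0 reads c0=4 → after 1×micro: -2; S1 reads c2=5 → after 1×micro: -2; S2 reads c0=4 → after 1×micro: -1 ⇒ (c0=-2, c1=-2, c2=-1)
macro 3: S0 reads c0=-2 → after 1×micro: 1; S1 reads c2=-1 → after 1×micro: 2; S2 reads c0=-2 → after 1×micro: 5 ⇒ (c0=1, c1=2, c2=5)
macro 4: S0 reads c0=1 → after 1×micro: 4; S1 reads c2=5 → after 1×micro: -2; S2 reads c0=1 → after 1×micro: 5 ⇒ (c0=4, c1=-2, c2=5)
macro 5: S0 reads c0=4 → after 1×micro: -2; S1 reads c2=5 → after 1×micro: -2; S2 reads c0=4 → after 1×micro: -1 ⇒ (c0=-2, c1=-2, c2=-1)
macro 6: S0 reads c0=-2 → after 1×micro: 1; S1 reads c2=-1 → after 1×micro: 2; S2 reads c0=-2 → after 1×micro: 5 ⇒ (c0=1, c1=2, c2=5)
macro 7: S0 reads c0=1 → after 1×micro: 4; S1 reads c2=5 → after 1×micro: -2; S2 reads c0=1 → after 1×micro: 5 ⇒ (c0=4, c1=-2, c2=5)
macro 8: S0 reads c0=4 → after 1×micro: -2; S1 reads c2=5 → after 1×micro: -2; S2 reads c0=4 → after 1×micro: -1 ⇒ (c0=-2, c1=-2, c2=-1)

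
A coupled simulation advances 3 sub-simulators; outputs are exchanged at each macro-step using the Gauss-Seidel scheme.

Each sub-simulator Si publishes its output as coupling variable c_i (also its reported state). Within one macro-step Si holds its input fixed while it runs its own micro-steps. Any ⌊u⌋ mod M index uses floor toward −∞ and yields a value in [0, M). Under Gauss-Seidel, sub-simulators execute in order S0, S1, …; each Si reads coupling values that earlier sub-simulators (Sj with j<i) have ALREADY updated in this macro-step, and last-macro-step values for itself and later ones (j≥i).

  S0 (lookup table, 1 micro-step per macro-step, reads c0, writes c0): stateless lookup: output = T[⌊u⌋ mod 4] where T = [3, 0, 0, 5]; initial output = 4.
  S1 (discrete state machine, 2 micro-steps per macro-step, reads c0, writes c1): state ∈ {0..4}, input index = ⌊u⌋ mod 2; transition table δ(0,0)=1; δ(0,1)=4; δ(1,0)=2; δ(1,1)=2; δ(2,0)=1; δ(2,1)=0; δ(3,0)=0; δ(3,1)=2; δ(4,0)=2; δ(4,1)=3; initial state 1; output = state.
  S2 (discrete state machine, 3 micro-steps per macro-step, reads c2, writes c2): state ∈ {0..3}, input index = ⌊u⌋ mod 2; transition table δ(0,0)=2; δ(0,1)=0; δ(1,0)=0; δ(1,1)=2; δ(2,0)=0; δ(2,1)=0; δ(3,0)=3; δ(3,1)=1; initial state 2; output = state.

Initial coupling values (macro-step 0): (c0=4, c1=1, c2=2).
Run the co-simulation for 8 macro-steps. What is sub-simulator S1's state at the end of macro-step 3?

macro 1: S0 reads c0=4 → after 1×micro: 3; S1 reads c0=3 → after 2×micro: 0; S2 reads c2=2 → after 3×micro: 0 ⇒ (c0=3, c1=0, c2=0)
macro 2: S0 reads c0=3 → after 1×micro: 5; S1 reads c0=5 → after 2×micro: 3; S2 reads c2=0 → after 3×micro: 2 ⇒ (c0=5, c1=3, c2=2)
macro 3: S0 reads c0=5 → after 1×micro: 0; S1 reads c0=0 → after 2×micro: 1; S2 reads c2=2 → after 3×micro: 0 ⇒ (c0=0, c1=1, c2=0)
macro 4: S0 reads c0=0 → after 1×micro: 3; S1 reads c0=3 → after 2×micro: 0; S2 reads c2=0 → after 3×micro: 2 ⇒ (c0=3, c1=0, c2=2)
macro 5: S0 reads c0=3 → after 1×micro: 5; S1 reads c0=5 → after 2×micro: 3; S2 reads c2=2 → after 3×micro: 0 ⇒ (c0=5, c1=3, c2=0)
macro 6: S0 reads c0=5 → after 1×micro: 0; S1 reads c0=0 → after 2×micro: 1; S2 reads c2=0 → after 3×micro: 2 ⇒ (c0=0, c1=1, c2=2)
macro 7: S0 reads c0=0 → after 1×micro: 3; S1 reads c0=3 → after 2×micro: 0; S2 reads c2=2 → after 3×micro: 0 ⇒ (c0=3, c1=0, c2=0)
macro 8: S0 reads c0=3 → after 1×micro: 5; S1 reads c0=5 → after 2×micro: 3; S2 reads c2=0 → after 3×micro: 2 ⇒ (c0=5, c1=3, c2=2)

S1 state at macro-step 3 = 1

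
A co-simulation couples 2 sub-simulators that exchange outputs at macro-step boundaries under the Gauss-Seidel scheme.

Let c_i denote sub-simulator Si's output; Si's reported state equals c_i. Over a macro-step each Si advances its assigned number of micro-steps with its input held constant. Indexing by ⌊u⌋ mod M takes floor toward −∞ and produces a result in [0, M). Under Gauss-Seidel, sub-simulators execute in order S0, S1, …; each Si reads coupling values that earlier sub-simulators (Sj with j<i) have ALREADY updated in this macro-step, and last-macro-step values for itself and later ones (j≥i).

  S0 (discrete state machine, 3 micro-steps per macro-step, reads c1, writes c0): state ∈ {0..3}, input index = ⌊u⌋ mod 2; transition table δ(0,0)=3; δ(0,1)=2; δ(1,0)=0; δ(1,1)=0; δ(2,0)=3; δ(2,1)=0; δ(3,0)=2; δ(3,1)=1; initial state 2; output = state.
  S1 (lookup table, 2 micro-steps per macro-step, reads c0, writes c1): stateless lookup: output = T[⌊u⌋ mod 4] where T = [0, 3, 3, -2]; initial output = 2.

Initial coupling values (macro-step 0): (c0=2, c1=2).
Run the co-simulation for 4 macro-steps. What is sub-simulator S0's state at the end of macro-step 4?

macro 1: S0 reads c1=2 → after 3×micro: 3; S1 reads c0=3 → after 2×micro: -2 ⇒ (c0=3, c1=-2)
macro 2: S0 reads c1=-2 → after 3×micro: 2; S1 reads c0=2 → after 2×micro: 3 ⇒ (c0=2, c1=3)
macro 3: S0 reads c1=3 → after 3×micro: 0; S1 reads c0=0 → after 2×micro: 0 ⇒ (c0=0, c1=0)
macro 4: S0 reads c1=0 → after 3×micro: 3; S1 reads c0=3 → after 2×micro: -2 ⇒ (c0=3, c1=-2)

S0 state at macro-step 4 = 3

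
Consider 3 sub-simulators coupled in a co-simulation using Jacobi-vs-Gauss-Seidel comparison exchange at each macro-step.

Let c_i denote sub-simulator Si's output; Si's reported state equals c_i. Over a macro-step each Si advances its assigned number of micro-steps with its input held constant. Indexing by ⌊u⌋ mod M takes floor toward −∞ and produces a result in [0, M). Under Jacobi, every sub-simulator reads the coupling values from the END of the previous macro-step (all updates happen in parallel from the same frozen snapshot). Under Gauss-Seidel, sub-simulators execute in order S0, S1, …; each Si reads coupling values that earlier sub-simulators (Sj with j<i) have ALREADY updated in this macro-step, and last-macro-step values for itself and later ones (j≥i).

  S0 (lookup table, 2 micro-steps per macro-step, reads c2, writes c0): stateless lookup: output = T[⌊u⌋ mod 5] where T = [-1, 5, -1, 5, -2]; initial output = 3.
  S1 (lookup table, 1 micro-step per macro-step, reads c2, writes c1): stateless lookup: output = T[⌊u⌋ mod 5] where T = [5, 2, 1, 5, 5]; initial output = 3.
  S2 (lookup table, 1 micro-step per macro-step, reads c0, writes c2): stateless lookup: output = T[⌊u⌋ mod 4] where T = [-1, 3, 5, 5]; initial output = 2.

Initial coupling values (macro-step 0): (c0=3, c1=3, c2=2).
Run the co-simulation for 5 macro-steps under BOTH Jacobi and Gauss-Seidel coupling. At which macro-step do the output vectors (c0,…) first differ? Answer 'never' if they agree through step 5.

[Jacobi] macro 1: S0 reads c2=2 → after 2×micro: -1; S1 reads c2=2 → after 1×micro: 1; S2 reads c0=3 → after 1×micro: 5 ⇒ (c0=-1, c1=1, c2=5)
[Jacobi] macro 2: S0 reads c2=5 → after 2×micro: -1; S1 reads c2=5 → after 1×micro: 5; S2 reads c0=-1 → after 1×micro: 5 ⇒ (c0=-1, c1=5, c2=5)
[Jacobi] macro 3: S0 reads c2=5 → after 2×micro: -1; S1 reads c2=5 → after 1×micro: 5; S2 reads c0=-1 → after 1×micro: 5 ⇒ (c0=-1, c1=5, c2=5)
[Jacobi] macro 4: S0 reads c2=5 → after 2×micro: -1; S1 reads c2=5 → after 1×micro: 5; S2 reads c0=-1 → after 1×micro: 5 ⇒ (c0=-1, c1=5, c2=5)
[Jacobi] macro 5: S0 reads c2=5 → after 2×micro: -1; S1 reads c2=5 → after 1×micro: 5; S2 reads c0=-1 → after 1×micro: 5 ⇒ (c0=-1, c1=5, c2=5)
[Gauss-Seidel] macro 1: S0 reads c2=2 → after 2×micro: -1; S1 reads c2=2 → after 1×micro: 1; S2 reads c0=-1 → after 1×micro: 5 ⇒ (c0=-1, c1=1, c2=5)
[Gauss-Seidel] macro 2: S0 reads c2=5 → after 2×micro: -1; S1 reads c2=5 → after 1×micro: 5; S2 reads c0=-1 → after 1×micro: 5 ⇒ (c0=-1, c1=5, c2=5)
[Gauss-Seidel] macro 3: S0 reads c2=5 → after 2×micro: -1; S1 reads c2=5 → after 1×micro: 5; S2 reads c0=-1 → after 1×micro: 5 ⇒ (c0=-1, c1=5, c2=5)
[Gauss-Seidel] macro 4: S0 reads c2=5 → after 2×micro: -1; S1 reads c2=5 → after 1×micro: 5; S2 reads c0=-1 → after 1×micro: 5 ⇒ (c0=-1, c1=5, c2=5)
[Gauss-Seidel] macro 5: S0 reads c2=5 → after 2×micro: -1; S1 reads c2=5 → after 1×micro: 5; S2 reads c0=-1 → after 1×micro: 5 ⇒ (c0=-1, c1=5, c2=5)

first divergence at macro-step: never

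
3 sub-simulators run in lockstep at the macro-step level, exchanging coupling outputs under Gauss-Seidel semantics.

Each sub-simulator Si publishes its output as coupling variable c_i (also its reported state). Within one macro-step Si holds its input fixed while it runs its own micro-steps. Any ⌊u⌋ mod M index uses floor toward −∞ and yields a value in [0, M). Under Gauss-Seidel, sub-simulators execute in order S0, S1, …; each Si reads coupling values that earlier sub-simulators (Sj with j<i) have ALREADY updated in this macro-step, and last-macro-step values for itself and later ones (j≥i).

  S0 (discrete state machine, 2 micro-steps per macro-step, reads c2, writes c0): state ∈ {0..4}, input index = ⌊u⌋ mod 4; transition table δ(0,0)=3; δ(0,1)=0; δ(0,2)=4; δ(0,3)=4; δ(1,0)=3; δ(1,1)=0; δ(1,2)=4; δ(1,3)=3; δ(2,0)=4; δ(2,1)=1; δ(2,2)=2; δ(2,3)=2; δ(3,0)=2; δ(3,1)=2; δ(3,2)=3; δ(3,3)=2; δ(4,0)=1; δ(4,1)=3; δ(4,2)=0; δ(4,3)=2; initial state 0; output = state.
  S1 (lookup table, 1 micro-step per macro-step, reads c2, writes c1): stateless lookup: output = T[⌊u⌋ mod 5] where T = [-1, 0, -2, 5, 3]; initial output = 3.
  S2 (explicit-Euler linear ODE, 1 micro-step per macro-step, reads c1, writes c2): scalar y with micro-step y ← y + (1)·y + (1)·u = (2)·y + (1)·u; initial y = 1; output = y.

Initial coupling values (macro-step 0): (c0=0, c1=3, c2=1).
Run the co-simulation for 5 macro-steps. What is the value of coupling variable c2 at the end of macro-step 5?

c2 at macro-step 5 = 2

macro 1: S0 reads c2=1 → after 2×micro: 0; S1 reads c2=1 → after 1×micro: 0; S2 reads c1=0 → after 1×micro: 2 ⇒ (c0=0, c1=0, c2=2)
macro 2: S0 reads c2=2 → after 2×micro: 0; S1 reads c2=2 → after 1×micro: -2; S2 reads c1=-2 → after 1×micro: 2 ⇒ (c0=0, c1=-2, c2=2)
macro 3: S0 reads c2=2 → after 2×micro: 0; S1 reads c2=2 → after 1×micro: -2; S2 reads c1=-2 → after 1×micro: 2 ⇒ (c0=0, c1=-2, c2=2)
macro 4: S0 reads c2=2 → after 2×micro: 0; S1 reads c2=2 → after 1×micro: -2; S2 reads c1=-2 → after 1×micro: 2 ⇒ (c0=0, c1=-2, c2=2)
macro 5: S0 reads c2=2 → after 2×micro: 0; S1 reads c2=2 → after 1×micro: -2; S2 reads c1=-2 → after 1×micro: 2 ⇒ (c0=0, c1=-2, c2=2)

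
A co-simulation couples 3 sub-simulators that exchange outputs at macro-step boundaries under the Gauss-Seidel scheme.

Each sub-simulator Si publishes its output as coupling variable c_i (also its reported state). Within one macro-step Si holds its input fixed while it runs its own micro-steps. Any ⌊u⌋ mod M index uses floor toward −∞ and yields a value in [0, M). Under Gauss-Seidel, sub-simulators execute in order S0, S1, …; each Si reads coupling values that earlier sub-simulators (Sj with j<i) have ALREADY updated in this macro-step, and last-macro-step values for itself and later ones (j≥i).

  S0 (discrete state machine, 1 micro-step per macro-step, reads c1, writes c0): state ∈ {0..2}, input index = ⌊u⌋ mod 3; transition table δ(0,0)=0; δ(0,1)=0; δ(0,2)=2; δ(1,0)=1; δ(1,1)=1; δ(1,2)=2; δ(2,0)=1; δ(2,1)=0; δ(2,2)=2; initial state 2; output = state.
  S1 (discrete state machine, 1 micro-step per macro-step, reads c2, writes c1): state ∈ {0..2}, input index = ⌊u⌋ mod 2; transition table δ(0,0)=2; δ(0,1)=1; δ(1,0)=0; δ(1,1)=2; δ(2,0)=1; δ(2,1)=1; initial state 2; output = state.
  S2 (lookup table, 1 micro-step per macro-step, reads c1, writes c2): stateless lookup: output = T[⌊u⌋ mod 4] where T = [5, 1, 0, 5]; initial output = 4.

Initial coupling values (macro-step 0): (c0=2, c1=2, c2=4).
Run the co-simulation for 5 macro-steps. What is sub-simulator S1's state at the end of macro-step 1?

macro 1: S0 reads c1=2 → after 1×micro: 2; S1 reads c2=4 → after 1×micro: 1; S2 reads c1=1 → after 1×micro: 1 ⇒ (c0=2, c1=1, c2=1)
macro 2: S0 reads c1=1 → after 1×micro: 0; S1 reads c2=1 → after 1×micro: 2; S2 reads c1=2 → after 1×micro: 0 ⇒ (c0=0, c1=2, c2=0)
macro 3: S0 reads c1=2 → after 1×micro: 2; S1 reads c2=0 → after 1×micro: 1; S2 reads c1=1 → after 1×micro: 1 ⇒ (c0=2, c1=1, c2=1)
macro 4: S0 reads c1=1 → after 1×micro: 0; S1 reads c2=1 → after 1×micro: 2; S2 reads c1=2 → after 1×micro: 0 ⇒ (c0=0, c1=2, c2=0)
macro 5: S0 reads c1=2 → after 1×micro: 2; S1 reads c2=0 → after 1×micro: 1; S2 reads c1=1 → after 1×micro: 1 ⇒ (c0=2, c1=1, c2=1)

S1 state at macro-step 1 = 1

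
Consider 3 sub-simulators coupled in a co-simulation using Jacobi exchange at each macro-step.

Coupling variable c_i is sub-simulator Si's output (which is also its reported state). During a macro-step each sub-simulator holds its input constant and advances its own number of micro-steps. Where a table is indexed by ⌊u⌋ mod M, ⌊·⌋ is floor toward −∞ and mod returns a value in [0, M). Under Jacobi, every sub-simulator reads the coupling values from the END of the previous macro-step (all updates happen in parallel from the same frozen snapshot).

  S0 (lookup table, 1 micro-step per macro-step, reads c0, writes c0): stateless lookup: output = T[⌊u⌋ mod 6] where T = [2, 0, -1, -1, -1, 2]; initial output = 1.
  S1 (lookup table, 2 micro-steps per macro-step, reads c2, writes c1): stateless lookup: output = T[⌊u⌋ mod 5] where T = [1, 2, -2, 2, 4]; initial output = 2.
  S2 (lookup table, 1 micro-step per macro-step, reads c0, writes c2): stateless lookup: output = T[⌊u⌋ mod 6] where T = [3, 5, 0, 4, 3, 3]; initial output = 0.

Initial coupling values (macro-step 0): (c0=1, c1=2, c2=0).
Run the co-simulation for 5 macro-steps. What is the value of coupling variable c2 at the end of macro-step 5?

macro 1: S0 reads c0=1 → after 1×micro: 0; S1 reads c2=0 → after 2×micro: 1; S2 reads c0=1 → after 1×micro: 5 ⇒ (c0=0, c1=1, c2=5)
macro 2: S0 reads c0=0 → after 1×micro: 2; S1 reads c2=5 → after 2×micro: 1; S2 reads c0=0 → after 1×micro: 3 ⇒ (c0=2, c1=1, c2=3)
macro 3: S0 reads c0=2 → after 1×micro: -1; S1 reads c2=3 → after 2×micro: 2; S2 reads c0=2 → after 1×micro: 0 ⇒ (c0=-1, c1=2, c2=0)
macro 4: S0 reads c0=-1 → after 1×micro: 2; S1 reads c2=0 → after 2×micro: 1; S2 reads c0=-1 → after 1×micro: 3 ⇒ (c0=2, c1=1, c2=3)
macro 5: S0 reads c0=2 → after 1×micro: -1; S1 reads c2=3 → after 2×micro: 2; S2 reads c0=2 → after 1×micro: 0 ⇒ (c0=-1, c1=2, c2=0)

c2 at macro-step 5 = 0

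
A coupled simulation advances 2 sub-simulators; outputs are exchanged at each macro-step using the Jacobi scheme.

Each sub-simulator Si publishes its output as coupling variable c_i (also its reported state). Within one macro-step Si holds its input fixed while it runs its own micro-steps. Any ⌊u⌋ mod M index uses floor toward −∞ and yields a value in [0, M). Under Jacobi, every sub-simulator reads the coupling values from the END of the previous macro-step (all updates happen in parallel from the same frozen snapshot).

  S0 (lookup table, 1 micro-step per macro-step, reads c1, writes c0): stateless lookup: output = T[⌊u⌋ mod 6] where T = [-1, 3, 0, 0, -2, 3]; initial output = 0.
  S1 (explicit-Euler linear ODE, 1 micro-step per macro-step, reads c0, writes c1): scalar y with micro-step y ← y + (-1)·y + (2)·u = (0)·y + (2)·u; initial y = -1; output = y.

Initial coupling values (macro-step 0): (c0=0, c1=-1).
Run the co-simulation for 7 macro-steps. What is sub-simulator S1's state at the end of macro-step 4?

S1 state at macro-step 4 = -2

macro 1: S0 reads c1=-1 → after 1×micro: 3; S1 reads c0=0 → after 1×micro: 0 ⇒ (c0=3, c1=0)
macro 2: S0 reads c1=0 → after 1×micro: -1; S1 reads c0=3 → after 1×micro: 6 ⇒ (c0=-1, c1=6)
macro 3: S0 reads c1=6 → after 1×micro: -1; S1 reads c0=-1 → after 1×micro: -2 ⇒ (c0=-1, c1=-2)
macro 4: S0 reads c1=-2 → after 1×micro: -2; S1 reads c0=-1 → after 1×micro: -2 ⇒ (c0=-2, c1=-2)
macro 5: S0 reads c1=-2 → after 1×micro: -2; S1 reads c0=-2 → after 1×micro: -4 ⇒ (c0=-2, c1=-4)
macro 6: S0 reads c1=-4 → after 1×micro: 0; S1 reads c0=-2 → after 1×micro: -4 ⇒ (c0=0, c1=-4)
macro 7: S0 reads c1=-4 → after 1×micro: 0; S1 reads c0=0 → after 1×micro: 0 ⇒ (c0=0, c1=0)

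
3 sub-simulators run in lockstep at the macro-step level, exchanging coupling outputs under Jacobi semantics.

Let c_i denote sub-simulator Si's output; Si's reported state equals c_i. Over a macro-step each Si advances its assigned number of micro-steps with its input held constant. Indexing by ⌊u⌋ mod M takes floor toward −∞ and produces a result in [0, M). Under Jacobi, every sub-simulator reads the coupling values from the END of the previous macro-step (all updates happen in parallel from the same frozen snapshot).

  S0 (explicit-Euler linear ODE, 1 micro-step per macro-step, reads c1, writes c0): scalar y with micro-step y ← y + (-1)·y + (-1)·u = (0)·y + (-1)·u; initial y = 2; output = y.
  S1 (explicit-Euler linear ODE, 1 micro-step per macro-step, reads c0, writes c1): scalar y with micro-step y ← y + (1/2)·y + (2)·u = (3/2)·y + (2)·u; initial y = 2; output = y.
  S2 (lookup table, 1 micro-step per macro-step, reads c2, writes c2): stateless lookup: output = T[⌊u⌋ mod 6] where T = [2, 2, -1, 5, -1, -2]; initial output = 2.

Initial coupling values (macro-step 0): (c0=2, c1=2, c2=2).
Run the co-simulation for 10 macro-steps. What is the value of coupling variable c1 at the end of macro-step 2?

macro 1: S0 reads c1=2 → after 1×micro: -2; S1 reads c0=2 → after 1×micro: 7; S2 reads c2=2 → after 1×micro: -1 ⇒ (c0=-2, c1=7, c2=-1)
macro 2: S0 reads c1=7 → after 1×micro: -7; S1 reads c0=-2 → after 1×micro: 13/2; S2 reads c2=-1 → after 1×micro: -2 ⇒ (c0=-7, c1=13/2, c2=-2)
macro 3: S0 reads c1=13/2 → after 1×micro: -13/2; S1 reads c0=-7 → after 1×micro: -17/4; S2 reads c2=-2 → after 1×micro: -1 ⇒ (c0=-13/2, c1=-17/4, c2=-1)
macro 4: S0 reads c1=-17/4 → after 1×micro: 17/4; S1 reads c0=-13/2 → after 1×micro: -155/8; S2 reads c2=-1 → after 1×micro: -2 ⇒ (c0=17/4, c1=-155/8, c2=-2)
macro 5: S0 reads c1=-155/8 → after 1×micro: 155/8; S1 reads c0=17/4 → after 1×micro: -329/16; S2 reads c2=-2 → after 1×micro: -1 ⇒ (c0=155/8, c1=-329/16, c2=-1)
macro 6: S0 reads c1=-329/16 → after 1×micro: 329/16; S1 reads c0=155/8 → after 1×micro: 253/32; S2 reads c2=-1 → after 1×micro: -2 ⇒ (c0=329/16, c1=253/32, c2=-2)
macro 7: S0 reads c1=253/32 → after 1×micro: -253/32; S1 reads c0=329/16 → after 1×micro: 3391/64; S2 reads c2=-2 → after 1×micro: -1 ⇒ (c0=-253/32, c1=3391/64, c2=-1)
macro 8: S0 reads c1=3391/64 → after 1×micro: -3391/64; S1 reads c0=-253/32 → after 1×micro: 8149/128; S2 reads c2=-1 → after 1×micro: -2 ⇒ (c0=-3391/64, c1=8149/128, c2=-2)
macro 9: S0 reads c1=8149/128 → after 1×micro: -8149/128; S1 reads c0=-3391/64 → after 1×micro: -2681/256; S2 reads c2=-2 → after 1×micro: -1 ⇒ (c0=-8149/128, c1=-2681/256, c2=-1)
macro 10: S0 reads c1=-2681/256 → after 1×micro: 2681/256; S1 reads c0=-8149/128 → after 1×micro: -73235/512; S2 reads c2=-1 → after 1×micro: -2 ⇒ (c0=2681/256, c1=-73235/512, c2=-2)

c1 at macro-step 2 = 13/2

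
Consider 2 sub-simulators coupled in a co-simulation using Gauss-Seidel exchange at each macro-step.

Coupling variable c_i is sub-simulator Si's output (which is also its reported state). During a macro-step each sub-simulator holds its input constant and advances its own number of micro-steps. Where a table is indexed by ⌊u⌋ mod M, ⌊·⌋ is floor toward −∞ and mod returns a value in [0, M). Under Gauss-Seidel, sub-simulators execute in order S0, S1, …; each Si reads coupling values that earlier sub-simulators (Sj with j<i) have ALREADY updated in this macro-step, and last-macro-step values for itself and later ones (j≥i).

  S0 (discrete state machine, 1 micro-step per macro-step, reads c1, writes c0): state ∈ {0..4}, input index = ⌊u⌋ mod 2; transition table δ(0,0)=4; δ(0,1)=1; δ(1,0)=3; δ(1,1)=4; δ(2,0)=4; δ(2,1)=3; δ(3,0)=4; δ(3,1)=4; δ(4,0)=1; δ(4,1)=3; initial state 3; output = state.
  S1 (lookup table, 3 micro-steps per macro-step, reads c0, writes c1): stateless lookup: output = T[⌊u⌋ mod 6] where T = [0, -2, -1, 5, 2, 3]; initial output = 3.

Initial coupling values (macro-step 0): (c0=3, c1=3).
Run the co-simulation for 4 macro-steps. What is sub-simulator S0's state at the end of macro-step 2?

S0 state at macro-step 2 = 1

macro 1: S0 reads c1=3 → after 1×micro: 4; S1 reads c0=4 → after 3×micro: 2 ⇒ (c0=4, c1=2)
macro 2: S0 reads c1=2 → after 1×micro: 1; S1 reads c0=1 → after 3×micro: -2 ⇒ (c0=1, c1=-2)
macro 3: S0 reads c1=-2 → after 1×micro: 3; S1 reads c0=3 → after 3×micro: 5 ⇒ (c0=3, c1=5)
macro 4: S0 reads c1=5 → after 1×micro: 4; S1 reads c0=4 → after 3×micro: 2 ⇒ (c0=4, c1=2)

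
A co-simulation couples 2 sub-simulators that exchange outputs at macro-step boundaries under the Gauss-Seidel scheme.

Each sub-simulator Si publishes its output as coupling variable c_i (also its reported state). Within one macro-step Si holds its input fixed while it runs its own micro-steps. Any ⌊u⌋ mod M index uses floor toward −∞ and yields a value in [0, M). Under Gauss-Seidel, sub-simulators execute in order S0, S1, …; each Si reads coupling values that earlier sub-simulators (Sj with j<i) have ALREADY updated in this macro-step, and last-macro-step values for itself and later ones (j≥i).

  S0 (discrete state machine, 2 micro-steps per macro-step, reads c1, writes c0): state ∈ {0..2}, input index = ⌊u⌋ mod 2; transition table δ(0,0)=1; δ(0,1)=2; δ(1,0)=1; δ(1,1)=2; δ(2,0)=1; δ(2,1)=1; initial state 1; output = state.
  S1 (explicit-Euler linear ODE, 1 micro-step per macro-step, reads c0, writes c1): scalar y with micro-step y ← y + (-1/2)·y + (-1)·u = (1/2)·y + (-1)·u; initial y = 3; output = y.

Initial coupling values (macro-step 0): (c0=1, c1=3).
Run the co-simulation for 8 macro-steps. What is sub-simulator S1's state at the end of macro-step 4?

S1 state at macro-step 4 = -27/16

macro 1: S0 reads c1=3 → after 2×micro: 1; S1 reads c0=1 → after 1×micro: 1/2 ⇒ (c0=1, c1=1/2)
macro 2: S0 reads c1=1/2 → after 2×micro: 1; S1 reads c0=1 → after 1×micro: -3/4 ⇒ (c0=1, c1=-3/4)
macro 3: S0 reads c1=-3/4 → after 2×micro: 1; S1 reads c0=1 → after 1×micro: -11/8 ⇒ (c0=1, c1=-11/8)
macro 4: S0 reads c1=-11/8 → after 2×micro: 1; S1 reads c0=1 → after 1×micro: -27/16 ⇒ (c0=1, c1=-27/16)
macro 5: S0 reads c1=-27/16 → after 2×micro: 1; S1 reads c0=1 → after 1×micro: -59/32 ⇒ (c0=1, c1=-59/32)
macro 6: S0 reads c1=-59/32 → after 2×micro: 1; S1 reads c0=1 → after 1×micro: -123/64 ⇒ (c0=1, c1=-123/64)
macro 7: S0 reads c1=-123/64 → after 2×micro: 1; S1 reads c0=1 → after 1×micro: -251/128 ⇒ (c0=1, c1=-251/128)
macro 8: S0 reads c1=-251/128 → after 2×micro: 1; S1 reads c0=1 → after 1×micro: -507/256 ⇒ (c0=1, c1=-507/256)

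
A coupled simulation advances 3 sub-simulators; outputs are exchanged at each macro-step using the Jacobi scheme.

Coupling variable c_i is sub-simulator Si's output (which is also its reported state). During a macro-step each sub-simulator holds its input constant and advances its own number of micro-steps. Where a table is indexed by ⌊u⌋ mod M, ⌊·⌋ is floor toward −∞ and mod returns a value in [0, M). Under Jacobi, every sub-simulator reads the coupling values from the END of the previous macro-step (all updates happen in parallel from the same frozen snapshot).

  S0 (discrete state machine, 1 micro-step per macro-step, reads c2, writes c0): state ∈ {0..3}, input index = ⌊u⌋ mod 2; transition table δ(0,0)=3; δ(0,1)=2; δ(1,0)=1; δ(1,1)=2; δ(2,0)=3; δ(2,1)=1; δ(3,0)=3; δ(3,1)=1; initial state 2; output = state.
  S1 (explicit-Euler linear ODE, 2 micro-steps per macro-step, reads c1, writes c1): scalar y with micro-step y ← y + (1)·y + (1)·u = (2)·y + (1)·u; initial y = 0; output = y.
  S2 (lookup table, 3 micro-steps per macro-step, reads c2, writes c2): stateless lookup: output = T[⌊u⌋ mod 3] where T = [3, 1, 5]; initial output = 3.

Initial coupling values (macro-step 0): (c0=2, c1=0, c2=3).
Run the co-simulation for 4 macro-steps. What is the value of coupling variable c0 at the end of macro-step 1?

macro 1: S0 reads c2=3 → after 1×micro: 1; S1 reads c1=0 → after 2×micro: 0; S2 reads c2=3 → after 3×micro: 3 ⇒ (c0=1, c1=0, c2=3)
macro 2: S0 reads c2=3 → after 1×micro: 2; S1 reads c1=0 → after 2×micro: 0; S2 reads c2=3 → after 3×micro: 3 ⇒ (c0=2, c1=0, c2=3)
macro 3: S0 reads c2=3 → after 1×micro: 1; S1 reads c1=0 → after 2×micro: 0; S2 reads c2=3 → after 3×micro: 3 ⇒ (c0=1, c1=0, c2=3)
macro 4: S0 reads c2=3 → after 1×micro: 2; S1 reads c1=0 → after 2×micro: 0; S2 reads c2=3 → after 3×micro: 3 ⇒ (c0=2, c1=0, c2=3)

c0 at macro-step 1 = 1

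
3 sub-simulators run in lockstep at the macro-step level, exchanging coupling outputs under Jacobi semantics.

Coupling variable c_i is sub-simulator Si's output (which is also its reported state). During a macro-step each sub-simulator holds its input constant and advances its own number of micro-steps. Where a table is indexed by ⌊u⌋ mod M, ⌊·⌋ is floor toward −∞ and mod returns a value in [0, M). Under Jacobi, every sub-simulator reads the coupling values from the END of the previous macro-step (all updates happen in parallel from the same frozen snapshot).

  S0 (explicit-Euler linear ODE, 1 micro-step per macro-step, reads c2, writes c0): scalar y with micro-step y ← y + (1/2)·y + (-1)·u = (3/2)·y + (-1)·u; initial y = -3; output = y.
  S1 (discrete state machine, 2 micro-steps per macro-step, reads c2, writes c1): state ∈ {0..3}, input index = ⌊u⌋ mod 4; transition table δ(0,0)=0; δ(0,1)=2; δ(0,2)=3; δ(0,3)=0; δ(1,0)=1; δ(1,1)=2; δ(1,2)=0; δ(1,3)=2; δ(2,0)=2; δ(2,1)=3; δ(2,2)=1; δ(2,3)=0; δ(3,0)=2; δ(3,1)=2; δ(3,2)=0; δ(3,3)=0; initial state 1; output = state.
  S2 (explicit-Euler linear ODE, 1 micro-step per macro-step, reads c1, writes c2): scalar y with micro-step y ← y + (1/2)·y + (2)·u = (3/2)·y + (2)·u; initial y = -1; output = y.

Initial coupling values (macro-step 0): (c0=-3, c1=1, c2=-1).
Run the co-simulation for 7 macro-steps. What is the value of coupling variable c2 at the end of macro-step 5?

c2 at macro-step 5 = 273/32

macro 1: S0 reads c2=-1 → after 1×micro: -7/2; S1 reads c2=-1 → after 2×micro: 0; S2 reads c1=1 → after 1×micro: 1/2 ⇒ (c0=-7/2, c1=0, c2=1/2)
macro 2: S0 reads c2=1/2 → after 1×micro: -23/4; S1 reads c2=1/2 → after 2×micro: 0; S2 reads c1=0 → after 1×micro: 3/4 ⇒ (c0=-23/4, c1=0, c2=3/4)
macro 3: S0 reads c2=3/4 → after 1×micro: -75/8; S1 reads c2=3/4 → after 2×micro: 0; S2 reads c1=0 → after 1×micro: 9/8 ⇒ (c0=-75/8, c1=0, c2=9/8)
macro 4: S0 reads c2=9/8 → after 1×micro: -243/16; S1 reads c2=9/8 → after 2×micro: 3; S2 reads c1=0 → after 1×micro: 27/16 ⇒ (c0=-243/16, c1=3, c2=27/16)
macro 5: S0 reads c2=27/16 → after 1×micro: -783/32; S1 reads c2=27/16 → after 2×micro: 3; S2 reads c1=3 → after 1×micro: 273/32 ⇒ (c0=-783/32, c1=3, c2=273/32)
macro 6: S0 reads c2=273/32 → after 1×micro: -2895/64; S1 reads c2=273/32 → after 2×micro: 2; S2 reads c1=3 → after 1×micro: 1203/64 ⇒ (c0=-2895/64, c1=2, c2=1203/64)
macro 7: S0 reads c2=1203/64 → after 1×micro: -11091/128; S1 reads c2=1203/64 → after 2×micro: 0; S2 reads c1=2 → after 1×micro: 4121/128 ⇒ (c0=-11091/128, c1=0, c2=4121/128)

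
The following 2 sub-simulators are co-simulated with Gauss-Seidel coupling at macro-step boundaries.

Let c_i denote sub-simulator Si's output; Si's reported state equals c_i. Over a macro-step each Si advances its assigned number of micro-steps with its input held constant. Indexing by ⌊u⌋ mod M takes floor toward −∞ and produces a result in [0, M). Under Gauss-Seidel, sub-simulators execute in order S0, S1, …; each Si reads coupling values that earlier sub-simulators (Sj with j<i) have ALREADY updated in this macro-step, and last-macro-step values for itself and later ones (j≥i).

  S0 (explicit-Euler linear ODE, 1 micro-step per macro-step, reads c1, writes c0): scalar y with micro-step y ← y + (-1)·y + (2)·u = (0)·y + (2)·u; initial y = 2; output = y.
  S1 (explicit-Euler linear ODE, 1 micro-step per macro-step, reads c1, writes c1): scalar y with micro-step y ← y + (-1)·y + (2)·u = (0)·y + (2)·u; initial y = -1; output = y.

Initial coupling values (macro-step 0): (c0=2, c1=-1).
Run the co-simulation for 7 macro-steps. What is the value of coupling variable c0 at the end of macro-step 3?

c0 at macro-step 3 = -8

macro 1: S0 reads c1=-1 → after 1×micro: -2; S1 reads c1=-1 → after 1×micro: -2 ⇒ (c0=-2, c1=-2)
macro 2: S0 reads c1=-2 → after 1×micro: -4; S1 reads c1=-2 → after 1×micro: -4 ⇒ (c0=-4, c1=-4)
macro 3: S0 reads c1=-4 → after 1×micro: -8; S1 reads c1=-4 → after 1×micro: -8 ⇒ (c0=-8, c1=-8)
macro 4: S0 reads c1=-8 → after 1×micro: -16; S1 reads c1=-8 → after 1×micro: -16 ⇒ (c0=-16, c1=-16)
macro 5: S0 reads c1=-16 → after 1×micro: -32; S1 reads c1=-16 → after 1×micro: -32 ⇒ (c0=-32, c1=-32)
macro 6: S0 reads c1=-32 → after 1×micro: -64; S1 reads c1=-32 → after 1×micro: -64 ⇒ (c0=-64, c1=-64)
macro 7: S0 reads c1=-64 → after 1×micro: -128; S1 reads c1=-64 → after 1×micro: -128 ⇒ (c0=-128, c1=-128)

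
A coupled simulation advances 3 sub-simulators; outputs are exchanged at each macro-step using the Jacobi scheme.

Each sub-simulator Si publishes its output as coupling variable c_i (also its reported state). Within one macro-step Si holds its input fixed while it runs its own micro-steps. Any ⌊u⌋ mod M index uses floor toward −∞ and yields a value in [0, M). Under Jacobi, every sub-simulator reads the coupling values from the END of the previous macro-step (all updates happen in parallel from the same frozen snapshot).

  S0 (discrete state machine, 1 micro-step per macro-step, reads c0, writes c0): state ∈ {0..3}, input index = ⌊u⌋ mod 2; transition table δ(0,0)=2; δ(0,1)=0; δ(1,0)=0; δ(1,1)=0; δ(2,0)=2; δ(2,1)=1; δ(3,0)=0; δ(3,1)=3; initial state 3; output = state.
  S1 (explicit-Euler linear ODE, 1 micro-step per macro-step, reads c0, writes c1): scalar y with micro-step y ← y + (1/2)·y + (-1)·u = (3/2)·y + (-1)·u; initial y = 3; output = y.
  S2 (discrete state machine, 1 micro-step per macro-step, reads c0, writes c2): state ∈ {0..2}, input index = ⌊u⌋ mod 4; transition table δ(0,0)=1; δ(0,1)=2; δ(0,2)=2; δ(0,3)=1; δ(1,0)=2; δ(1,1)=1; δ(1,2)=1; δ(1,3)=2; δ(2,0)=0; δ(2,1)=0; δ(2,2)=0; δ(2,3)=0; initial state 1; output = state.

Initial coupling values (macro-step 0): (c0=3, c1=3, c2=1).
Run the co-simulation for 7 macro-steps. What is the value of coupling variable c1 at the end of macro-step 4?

macro 1: S0 reads c0=3 → after 1×micro: 3; S1 reads c0=3 → after 1×micro: 3/2; S2 reads c0=3 → after 1×micro: 2 ⇒ (c0=3, c1=3/2, c2=2)
macro 2: S0 reads c0=3 → after 1×micro: 3; S1 reads c0=3 → after 1×micro: -3/4; S2 reads c0=3 → after 1×micro: 0 ⇒ (c0=3, c1=-3/4, c2=0)
macro 3: S0 reads c0=3 → after 1×micro: 3; S1 reads c0=3 → after 1×micro: -33/8; S2 reads c0=3 → after 1×micro: 1 ⇒ (c0=3, c1=-33/8, c2=1)
macro 4: S0 reads c0=3 → after 1×micro: 3; S1 reads c0=3 → after 1×micro: -147/16; S2 reads c0=3 → after 1×micro: 2 ⇒ (c0=3, c1=-147/16, c2=2)
macro 5: S0 reads c0=3 → after 1×micro: 3; S1 reads c0=3 → after 1×micro: -537/32; S2 reads c0=3 → after 1×micro: 0 ⇒ (c0=3, c1=-537/32, c2=0)
macro 6: S0 reads c0=3 → after 1×micro: 3; S1 reads c0=3 → after 1×micro: -1803/64; S2 reads c0=3 → after 1×micro: 1 ⇒ (c0=3, c1=-1803/64, c2=1)
macro 7: S0 reads c0=3 → after 1×micro: 3; S1 reads c0=3 → after 1×micro: -5793/128; S2 reads c0=3 → after 1×micro: 2 ⇒ (c0=3, c1=-5793/128, c2=2)

c1 at macro-step 4 = -147/16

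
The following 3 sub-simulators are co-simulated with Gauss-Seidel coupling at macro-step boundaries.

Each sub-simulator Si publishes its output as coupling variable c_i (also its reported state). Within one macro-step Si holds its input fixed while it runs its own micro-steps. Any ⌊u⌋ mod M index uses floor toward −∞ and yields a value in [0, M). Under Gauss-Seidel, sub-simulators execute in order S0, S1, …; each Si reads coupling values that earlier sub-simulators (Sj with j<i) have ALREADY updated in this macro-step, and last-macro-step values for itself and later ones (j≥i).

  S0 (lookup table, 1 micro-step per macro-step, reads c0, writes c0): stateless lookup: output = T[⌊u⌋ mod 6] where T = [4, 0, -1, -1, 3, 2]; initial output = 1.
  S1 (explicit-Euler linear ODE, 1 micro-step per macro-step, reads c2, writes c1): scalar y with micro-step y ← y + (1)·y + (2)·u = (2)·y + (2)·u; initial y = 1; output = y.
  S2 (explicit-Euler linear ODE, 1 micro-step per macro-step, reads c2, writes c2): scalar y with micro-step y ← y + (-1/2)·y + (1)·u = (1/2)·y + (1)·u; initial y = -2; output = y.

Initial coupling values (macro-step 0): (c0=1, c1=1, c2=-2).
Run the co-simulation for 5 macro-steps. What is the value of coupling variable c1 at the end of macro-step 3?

macro 1: S0 reads c0=1 → after 1×micro: 0; S1 reads c2=-2 → after 1×micro: -2; S2 reads c2=-2 → after 1×micro: -3 ⇒ (c0=0, c1=-2, c2=-3)
macro 2: S0 reads c0=0 → after 1×micro: 4; S1 reads c2=-3 → after 1×micro: -10; S2 reads c2=-3 → after 1×micro: -9/2 ⇒ (c0=4, c1=-10, c2=-9/2)
macro 3: S0 reads c0=4 → after 1×micro: 3; S1 reads c2=-9/2 → after 1×micro: -29; S2 reads c2=-9/2 → after 1×micro: -27/4 ⇒ (c0=3, c1=-29, c2=-27/4)
macro 4: S0 reads c0=3 → after 1×micro: -1; S1 reads c2=-27/4 → after 1×micro: -143/2; S2 reads c2=-27/4 → after 1×micro: -81/8 ⇒ (c0=-1, c1=-143/2, c2=-81/8)
macro 5: S0 reads c0=-1 → after 1×micro: 2; S1 reads c2=-81/8 → after 1×micro: -653/4; S2 reads c2=-81/8 → after 1×micro: -243/16 ⇒ (c0=2, c1=-653/4, c2=-243/16)

c1 at macro-step 3 = -29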